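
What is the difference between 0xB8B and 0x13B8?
Convert 0xB8B (hexadecimal) → 11×256 + 8×16 + 11 = 2955 (decimal)
Convert 0x13B8 (hexadecimal) → 1×4096 + 3×256 + 11×16 + 8 = 5048 (decimal)
Difference: |2955 - 5048| = 2093
2093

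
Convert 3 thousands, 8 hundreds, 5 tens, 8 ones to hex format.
Convert 3 thousands, 8 hundreds, 5 tens, 8 ones (place-value notation) → 3×1000 + 8×100 + 5×10 + 8 = 3858 (decimal)
Convert 3858 (decimal) → 3858 = 15×256 + 1×16 + 2 → 0xF12 (hexadecimal)
0xF12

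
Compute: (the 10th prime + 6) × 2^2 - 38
Convert the 10th prime (prime index) → 29 (decimal)
Convert 2^2 (power) → 4 (decimal)
Expression in decimal: (29 + 6) × 4 - 38
Parentheses first: 29 + 6 = 35
Multiply: 35 × 4 = 140
Subtract: 140 - 38 = 102
102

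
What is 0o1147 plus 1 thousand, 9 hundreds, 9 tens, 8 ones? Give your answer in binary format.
Convert 0o1147 (octal) → 1×512 + 1×64 + 4×8 + 7 = 615 (decimal)
Convert 1 thousand, 9 hundreds, 9 tens, 8 ones (place-value notation) → 1×1000 + 9×100 + 9×10 + 8 = 1998 (decimal)
Compute 615 + 1998 = 2613
Convert 2613 (decimal) → 2613 = 2048 + 512 + 32 + 16 + 4 + 1 → 0b101000110101 (binary)
0b101000110101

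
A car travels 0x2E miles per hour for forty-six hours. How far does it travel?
Convert 0x2E (hexadecimal) → 2×16 + 14 = 46 (decimal)
Convert forty-six (English words) → 46 (decimal)
Compute 46 × 46 = 2116
2116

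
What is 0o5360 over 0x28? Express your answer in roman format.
Convert 0o5360 (octal) → 5×512 + 3×64 + 6×8 = 2800 (decimal)
Convert 0x28 (hexadecimal) → 2×16 + 8 = 40 (decimal)
Compute 2800 ÷ 40 = 70
Convert 70 (decimal) → 70 = 50 + 10 + 10 → LXX (Roman numeral)
LXX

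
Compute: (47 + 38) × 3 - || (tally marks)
Convert || (tally marks) → 2 (decimal)
Expression in decimal: (47 + 38) × 3 - 2
Parentheses first: 47 + 38 = 85
Multiply: 85 × 3 = 255
Subtract: 255 - 2 = 253
253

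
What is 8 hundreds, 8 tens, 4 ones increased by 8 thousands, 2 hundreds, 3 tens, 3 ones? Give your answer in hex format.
Convert 8 hundreds, 8 tens, 4 ones (place-value notation) → 8×100 + 8×10 + 4 = 884 (decimal)
Convert 8 thousands, 2 hundreds, 3 tens, 3 ones (place-value notation) → 8×1000 + 2×100 + 3×10 + 3 = 8233 (decimal)
Compute 884 + 8233 = 9117
Convert 9117 (decimal) → 9117 = 2×4096 + 3×256 + 9×16 + 13 → 0x239D (hexadecimal)
0x239D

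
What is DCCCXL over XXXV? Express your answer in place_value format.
Convert DCCCXL (Roman numeral) → 500 + 100 + 100 + 100 + 40 = 840 (decimal)
Convert XXXV (Roman numeral) → 10 + 10 + 10 + 5 = 35 (decimal)
Compute 840 ÷ 35 = 24
Convert 24 (decimal) → 24 = 2×10 + 4 → 2 tens, 4 ones (place-value notation)
2 tens, 4 ones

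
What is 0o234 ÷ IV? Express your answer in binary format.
Convert 0o234 (octal) → 2×64 + 3×8 + 4 = 156 (decimal)
Convert IV (Roman numeral) → 4 (decimal)
Compute 156 ÷ 4 = 39
Convert 39 (decimal) → 39 = 32 + 4 + 2 + 1 → 0b100111 (binary)
0b100111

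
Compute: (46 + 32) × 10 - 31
Parentheses first: 46 + 32 = 78
Multiply: 78 × 10 = 780
Subtract: 780 - 31 = 749
749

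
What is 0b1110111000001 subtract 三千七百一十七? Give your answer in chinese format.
Convert 0b1110111000001 (binary) → 4096 + 2048 + 1024 + 256 + 128 + 64 + 1 = 7617 (decimal)
Convert 三千七百一十七 (Chinese numeral) → 3×1000 + 7×100 + 1×10 + 7 = 3717 (decimal)
Compute 7617 - 3717 = 3900
Convert 3900 (decimal) → 3900 = 3×1000 + 9×100 → 三千九百 (Chinese numeral)
三千九百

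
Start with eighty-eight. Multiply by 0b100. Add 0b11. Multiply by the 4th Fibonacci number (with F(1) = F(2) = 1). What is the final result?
Convert eighty-eight (English words) → 88 (decimal)
Start: 88
Convert 0b100 (binary) → 4 (decimal)
88 × 4 = 352
Convert 0b11 (binary) → 2 + 1 = 3 (decimal)
352 + 3 = 355
Convert the 4th Fibonacci number (with F(1) = F(2) = 1) (Fibonacci index) → 1, 1, 2, 3 → 3 (decimal)
355 × 3 = 1065
1065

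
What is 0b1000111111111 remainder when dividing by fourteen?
Convert 0b1000111111111 (binary) → 4096 + 256 + 128 + 64 + 32 + 16 + 8 + 4 + 2 + 1 = 4607 (decimal)
Convert fourteen (English words) → 14 (decimal)
Compute 4607 mod 14 = 1
1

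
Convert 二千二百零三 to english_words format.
Convert 二千二百零三 (Chinese numeral) → 2×1000 + 2×100 + 3 = 2203 (decimal)
Convert 2203 (decimal) → 2203 = 2×1000 + 2×100 + 3 → two thousand two hundred three (English words)
two thousand two hundred three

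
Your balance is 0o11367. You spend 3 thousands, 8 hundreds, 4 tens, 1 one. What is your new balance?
Convert 0o11367 (octal) → 1×4096 + 1×512 + 3×64 + 6×8 + 7 = 4855 (decimal)
Convert 3 thousands, 8 hundreds, 4 tens, 1 one (place-value notation) → 3×1000 + 8×100 + 4×10 + 1 = 3841 (decimal)
Compute 4855 - 3841 = 1014
1014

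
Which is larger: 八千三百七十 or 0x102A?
Convert 八千三百七十 (Chinese numeral) → 8×1000 + 3×100 + 7×10 = 8370 (decimal)
Convert 0x102A (hexadecimal) → 1×4096 + 2×16 + 10 = 4138 (decimal)
Compare 8370 vs 4138: larger = 8370
8370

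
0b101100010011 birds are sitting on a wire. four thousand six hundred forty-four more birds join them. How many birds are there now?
Convert 0b101100010011 (binary) → 2048 + 512 + 256 + 16 + 2 + 1 = 2835 (decimal)
Convert four thousand six hundred forty-four (English words) → 4×1000 + 6×100 + 44 = 4644 (decimal)
Compute 2835 + 4644 = 7479
7479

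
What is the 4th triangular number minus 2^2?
The 4th triangular number = 4×5/2 = 10
Convert 2^2 (power) → 4 (decimal)
Compute 10 - 4 = 6
6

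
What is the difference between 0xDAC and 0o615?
Convert 0xDAC (hexadecimal) → 13×256 + 10×16 + 12 = 3500 (decimal)
Convert 0o615 (octal) → 6×64 + 1×8 + 5 = 397 (decimal)
Difference: |3500 - 397| = 3103
3103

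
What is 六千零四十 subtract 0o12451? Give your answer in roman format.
Convert 六千零四十 (Chinese numeral) → 6×1000 + 4×10 = 6040 (decimal)
Convert 0o12451 (octal) → 1×4096 + 2×512 + 4×64 + 5×8 + 1 = 5417 (decimal)
Compute 6040 - 5417 = 623
Convert 623 (decimal) → 623 = 500 + 100 + 10 + 10 + 1 + 1 + 1 → DCXXIII (Roman numeral)
DCXXIII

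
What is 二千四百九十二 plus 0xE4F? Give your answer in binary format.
Convert 二千四百九十二 (Chinese numeral) → 2×1000 + 4×100 + 9×10 + 2 = 2492 (decimal)
Convert 0xE4F (hexadecimal) → 14×256 + 4×16 + 15 = 3663 (decimal)
Compute 2492 + 3663 = 6155
Convert 6155 (decimal) → 6155 = 4096 + 2048 + 8 + 2 + 1 → 0b1100000001011 (binary)
0b1100000001011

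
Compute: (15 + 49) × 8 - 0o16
Convert 0o16 (octal) → 1×8 + 6 = 14 (decimal)
Expression in decimal: (15 + 49) × 8 - 14
Parentheses first: 15 + 49 = 64
Multiply: 64 × 8 = 512
Subtract: 512 - 14 = 498
498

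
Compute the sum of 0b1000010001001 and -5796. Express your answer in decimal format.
Convert 0b1000010001001 (binary) → 4096 + 128 + 8 + 1 = 4233 (decimal)
Compute 4233 + -5796 = -1563
-1563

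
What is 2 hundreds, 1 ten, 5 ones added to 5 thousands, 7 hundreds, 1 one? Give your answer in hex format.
Convert 2 hundreds, 1 ten, 5 ones (place-value notation) → 2×100 + 1×10 + 5 = 215 (decimal)
Convert 5 thousands, 7 hundreds, 1 one (place-value notation) → 5×1000 + 7×100 + 1 = 5701 (decimal)
Compute 215 + 5701 = 5916
Convert 5916 (decimal) → 5916 = 1×4096 + 7×256 + 1×16 + 12 → 0x171C (hexadecimal)
0x171C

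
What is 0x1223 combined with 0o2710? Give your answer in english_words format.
Convert 0x1223 (hexadecimal) → 1×4096 + 2×256 + 2×16 + 3 = 4643 (decimal)
Convert 0o2710 (octal) → 2×512 + 7×64 + 1×8 = 1480 (decimal)
Compute 4643 + 1480 = 6123
Convert 6123 (decimal) → 6123 = 6×1000 + 1×100 + 23 → six thousand one hundred twenty-three (English words)
six thousand one hundred twenty-three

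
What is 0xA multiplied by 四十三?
Convert 0xA (hexadecimal) → 10 (decimal)
Convert 四十三 (Chinese numeral) → 4×10 + 3 = 43 (decimal)
Compute 10 × 43 = 430
430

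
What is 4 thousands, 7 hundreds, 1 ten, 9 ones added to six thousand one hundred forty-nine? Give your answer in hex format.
Convert 4 thousands, 7 hundreds, 1 ten, 9 ones (place-value notation) → 4×1000 + 7×100 + 1×10 + 9 = 4719 (decimal)
Convert six thousand one hundred forty-nine (English words) → 6×1000 + 1×100 + 49 = 6149 (decimal)
Compute 4719 + 6149 = 10868
Convert 10868 (decimal) → 10868 = 2×4096 + 10×256 + 7×16 + 4 → 0x2A74 (hexadecimal)
0x2A74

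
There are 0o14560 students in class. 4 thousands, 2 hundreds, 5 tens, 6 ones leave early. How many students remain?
Convert 0o14560 (octal) → 1×4096 + 4×512 + 5×64 + 6×8 = 6512 (decimal)
Convert 4 thousands, 2 hundreds, 5 tens, 6 ones (place-value notation) → 4×1000 + 2×100 + 5×10 + 6 = 4256 (decimal)
Compute 6512 - 4256 = 2256
2256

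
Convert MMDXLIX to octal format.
Convert MMDXLIX (Roman numeral) → 1000 + 1000 + 500 + 40 + 9 = 2549 (decimal)
Convert 2549 (decimal) → 2549 = 4×512 + 7×64 + 6×8 + 5 → 0o4765 (octal)
0o4765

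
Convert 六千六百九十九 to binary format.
Convert 六千六百九十九 (Chinese numeral) → 6×1000 + 6×100 + 9×10 + 9 = 6699 (decimal)
Convert 6699 (decimal) → 6699 = 4096 + 2048 + 512 + 32 + 8 + 2 + 1 → 0b1101000101011 (binary)
0b1101000101011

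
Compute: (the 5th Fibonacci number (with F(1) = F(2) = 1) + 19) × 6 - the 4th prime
Convert the 5th Fibonacci number (with F(1) = F(2) = 1) (Fibonacci index) → 1, 1, 2, 3, 5 → 5 (decimal)
Convert the 4th prime (prime index) → 7 (decimal)
Expression in decimal: (5 + 19) × 6 - 7
Parentheses first: 5 + 19 = 24
Multiply: 24 × 6 = 144
Subtract: 144 - 7 = 137
137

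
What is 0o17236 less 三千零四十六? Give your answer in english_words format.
Convert 0o17236 (octal) → 1×4096 + 7×512 + 2×64 + 3×8 + 6 = 7838 (decimal)
Convert 三千零四十六 (Chinese numeral) → 3×1000 + 4×10 + 6 = 3046 (decimal)
Compute 7838 - 3046 = 4792
Convert 4792 (decimal) → 4792 = 4×1000 + 7×100 + 92 → four thousand seven hundred ninety-two (English words)
four thousand seven hundred ninety-two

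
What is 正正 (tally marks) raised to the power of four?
Convert 正正 (tally marks) → 5 + 5 = 10 (decimal)
Convert four (English words) → 4 (decimal)
Compute 10 ^ 4 = 10000
10000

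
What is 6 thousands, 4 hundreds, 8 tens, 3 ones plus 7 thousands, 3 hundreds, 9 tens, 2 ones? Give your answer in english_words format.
Convert 6 thousands, 4 hundreds, 8 tens, 3 ones (place-value notation) → 6×1000 + 4×100 + 8×10 + 3 = 6483 (decimal)
Convert 7 thousands, 3 hundreds, 9 tens, 2 ones (place-value notation) → 7×1000 + 3×100 + 9×10 + 2 = 7392 (decimal)
Compute 6483 + 7392 = 13875
Convert 13875 (decimal) → 13875 = 13×1000 + 8×100 + 75 → thirteen thousand eight hundred seventy-five (English words)
thirteen thousand eight hundred seventy-five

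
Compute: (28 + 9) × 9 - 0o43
Convert 0o43 (octal) → 4×8 + 3 = 35 (decimal)
Expression in decimal: (28 + 9) × 9 - 35
Parentheses first: 28 + 9 = 37
Multiply: 37 × 9 = 333
Subtract: 333 - 35 = 298
298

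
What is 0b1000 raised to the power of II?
Convert 0b1000 (binary) → 8 (decimal)
Convert II (Roman numeral) → 1 + 1 = 2 (decimal)
Compute 8 ^ 2 = 64
64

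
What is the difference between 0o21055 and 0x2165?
Convert 0o21055 (octal) → 2×4096 + 1×512 + 5×8 + 5 = 8749 (decimal)
Convert 0x2165 (hexadecimal) → 2×4096 + 1×256 + 6×16 + 5 = 8549 (decimal)
Difference: |8749 - 8549| = 200
200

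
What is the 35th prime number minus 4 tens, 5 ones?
The 35th prime number = 149
Convert 4 tens, 5 ones (place-value notation) → 4×10 + 5 = 45 (decimal)
Compute 149 - 45 = 104
104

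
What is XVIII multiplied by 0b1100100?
Convert XVIII (Roman numeral) → 10 + 5 + 1 + 1 + 1 = 18 (decimal)
Convert 0b1100100 (binary) → 64 + 32 + 4 = 100 (decimal)
Compute 18 × 100 = 1800
1800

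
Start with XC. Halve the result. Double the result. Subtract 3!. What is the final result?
Convert XC (Roman numeral) → 90 (decimal)
Start: 90
90 ÷ 2 = 45
45 × 2 = 90
Convert 3! (factorial) → 6 (decimal)
90 - 6 = 84
84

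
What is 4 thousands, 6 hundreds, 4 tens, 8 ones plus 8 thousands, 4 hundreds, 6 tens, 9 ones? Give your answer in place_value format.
Convert 4 thousands, 6 hundreds, 4 tens, 8 ones (place-value notation) → 4×1000 + 6×100 + 4×10 + 8 = 4648 (decimal)
Convert 8 thousands, 4 hundreds, 6 tens, 9 ones (place-value notation) → 8×1000 + 4×100 + 6×10 + 9 = 8469 (decimal)
Compute 4648 + 8469 = 13117
Convert 13117 (decimal) → 13117 = 13×1000 + 1×100 + 1×10 + 7 → 13 thousands, 1 hundred, 1 ten, 7 ones (place-value notation)
13 thousands, 1 hundred, 1 ten, 7 ones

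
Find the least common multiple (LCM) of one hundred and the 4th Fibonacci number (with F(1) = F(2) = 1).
Convert one hundred (English words) → 1×100 = 100 (decimal)
Convert the 4th Fibonacci number (with F(1) = F(2) = 1) (Fibonacci index) → 1, 1, 2, 3 → 3 (decimal)
Compute lcm(100, 3) = 300
300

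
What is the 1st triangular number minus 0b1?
The 1st triangular number = 1×2/2 = 1
Convert 0b1 (binary) → 1 (decimal)
Compute 1 - 1 = 0
0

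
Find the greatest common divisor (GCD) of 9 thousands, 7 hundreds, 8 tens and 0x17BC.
Convert 9 thousands, 7 hundreds, 8 tens (place-value notation) → 9×1000 + 7×100 + 8×10 = 9780 (decimal)
Convert 0x17BC (hexadecimal) → 1×4096 + 7×256 + 11×16 + 12 = 6076 (decimal)
Compute gcd(9780, 6076) = 4
4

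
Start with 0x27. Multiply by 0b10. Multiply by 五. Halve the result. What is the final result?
Convert 0x27 (hexadecimal) → 2×16 + 7 = 39 (decimal)
Start: 39
Convert 0b10 (binary) → 2 (decimal)
39 × 2 = 78
Convert 五 (Chinese numeral) → 5 (decimal)
78 × 5 = 390
390 ÷ 2 = 195
195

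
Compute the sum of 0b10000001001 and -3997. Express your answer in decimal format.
Convert 0b10000001001 (binary) → 1024 + 8 + 1 = 1033 (decimal)
Compute 1033 + -3997 = -2964
-2964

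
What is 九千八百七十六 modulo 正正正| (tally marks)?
Convert 九千八百七十六 (Chinese numeral) → 9×1000 + 8×100 + 7×10 + 6 = 9876 (decimal)
Convert 正正正| (tally marks) → 5 + 5 + 5 + 1 = 16 (decimal)
Compute 9876 mod 16 = 4
4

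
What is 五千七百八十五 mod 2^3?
Convert 五千七百八十五 (Chinese numeral) → 5×1000 + 7×100 + 8×10 + 5 = 5785 (decimal)
Convert 2^3 (power) → 8 (decimal)
Compute 5785 mod 8 = 1
1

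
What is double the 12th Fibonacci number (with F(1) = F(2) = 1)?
The 12th Fibonacci number (with F(1) = F(2) = 1): 1, 1, 2, 3, 5, 8, 13, 21, 34, 55, 89, 144 → 144
Compute 144 × 2 = 288
288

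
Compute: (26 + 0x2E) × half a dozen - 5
Convert 0x2E (hexadecimal) → 2×16 + 14 = 46 (decimal)
Convert half a dozen (colloquial) → 6 (decimal)
Expression in decimal: (26 + 46) × 6 - 5
Parentheses first: 26 + 46 = 72
Multiply: 72 × 6 = 432
Subtract: 432 - 5 = 427
427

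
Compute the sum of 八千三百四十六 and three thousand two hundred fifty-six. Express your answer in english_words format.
Convert 八千三百四十六 (Chinese numeral) → 8×1000 + 3×100 + 4×10 + 6 = 8346 (decimal)
Convert three thousand two hundred fifty-six (English words) → 3×1000 + 2×100 + 56 = 3256 (decimal)
Compute 8346 + 3256 = 11602
Convert 11602 (decimal) → 11602 = 11×1000 + 6×100 + 2 → eleven thousand six hundred two (English words)
eleven thousand six hundred two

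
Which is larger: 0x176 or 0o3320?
Convert 0x176 (hexadecimal) → 1×256 + 7×16 + 6 = 374 (decimal)
Convert 0o3320 (octal) → 3×512 + 3×64 + 2×8 = 1744 (decimal)
Compare 374 vs 1744: larger = 1744
1744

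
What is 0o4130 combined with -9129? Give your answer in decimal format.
Convert 0o4130 (octal) → 4×512 + 1×64 + 3×8 = 2136 (decimal)
Compute 2136 + -9129 = -6993
-6993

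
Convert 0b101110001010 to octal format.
Convert 0b101110001010 (binary) → 2048 + 512 + 256 + 128 + 8 + 2 = 2954 (decimal)
Convert 2954 (decimal) → 2954 = 5×512 + 6×64 + 1×8 + 2 → 0o5612 (octal)
0o5612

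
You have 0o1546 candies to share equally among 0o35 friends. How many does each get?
Convert 0o1546 (octal) → 1×512 + 5×64 + 4×8 + 6 = 870 (decimal)
Convert 0o35 (octal) → 3×8 + 5 = 29 (decimal)
Compute 870 ÷ 29 = 30
30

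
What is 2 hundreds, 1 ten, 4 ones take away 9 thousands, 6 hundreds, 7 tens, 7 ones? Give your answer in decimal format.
Convert 2 hundreds, 1 ten, 4 ones (place-value notation) → 2×100 + 1×10 + 4 = 214 (decimal)
Convert 9 thousands, 6 hundreds, 7 tens, 7 ones (place-value notation) → 9×1000 + 6×100 + 7×10 + 7 = 9677 (decimal)
Compute 214 - 9677 = -9463
-9463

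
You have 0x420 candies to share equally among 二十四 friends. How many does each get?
Convert 0x420 (hexadecimal) → 4×256 + 2×16 = 1056 (decimal)
Convert 二十四 (Chinese numeral) → 2×10 + 4 = 24 (decimal)
Compute 1056 ÷ 24 = 44
44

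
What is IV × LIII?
Convert IV (Roman numeral) → 4 (decimal)
Convert LIII (Roman numeral) → 50 + 1 + 1 + 1 = 53 (decimal)
Compute 4 × 53 = 212
212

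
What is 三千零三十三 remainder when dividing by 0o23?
Convert 三千零三十三 (Chinese numeral) → 3×1000 + 3×10 + 3 = 3033 (decimal)
Convert 0o23 (octal) → 2×8 + 3 = 19 (decimal)
Compute 3033 mod 19 = 12
12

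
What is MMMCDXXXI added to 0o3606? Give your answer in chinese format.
Convert MMMCDXXXI (Roman numeral) → 1000 + 1000 + 1000 + 400 + 10 + 10 + 10 + 1 = 3431 (decimal)
Convert 0o3606 (octal) → 3×512 + 6×64 + 6 = 1926 (decimal)
Compute 3431 + 1926 = 5357
Convert 5357 (decimal) → 5357 = 5×1000 + 3×100 + 5×10 + 7 → 五千三百五十七 (Chinese numeral)
五千三百五十七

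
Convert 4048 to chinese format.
Convert 4048 (decimal) → 4048 = 4×1000 + 4×10 + 8 → 四千零四十八 (Chinese numeral)
四千零四十八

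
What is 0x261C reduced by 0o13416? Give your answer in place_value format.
Convert 0x261C (hexadecimal) → 2×4096 + 6×256 + 1×16 + 12 = 9756 (decimal)
Convert 0o13416 (octal) → 1×4096 + 3×512 + 4×64 + 1×8 + 6 = 5902 (decimal)
Compute 9756 - 5902 = 3854
Convert 3854 (decimal) → 3854 = 3×1000 + 8×100 + 5×10 + 4 → 3 thousands, 8 hundreds, 5 tens, 4 ones (place-value notation)
3 thousands, 8 hundreds, 5 tens, 4 ones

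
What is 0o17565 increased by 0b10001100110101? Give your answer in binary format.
Convert 0o17565 (octal) → 1×4096 + 7×512 + 5×64 + 6×8 + 5 = 8053 (decimal)
Convert 0b10001100110101 (binary) → 8192 + 512 + 256 + 32 + 16 + 4 + 1 = 9013 (decimal)
Compute 8053 + 9013 = 17066
Convert 17066 (decimal) → 17066 = 16384 + 512 + 128 + 32 + 8 + 2 → 0b100001010101010 (binary)
0b100001010101010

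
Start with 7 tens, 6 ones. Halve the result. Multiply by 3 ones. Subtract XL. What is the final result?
Convert 7 tens, 6 ones (place-value notation) → 7×10 + 6 = 76 (decimal)
Start: 76
76 ÷ 2 = 38
Convert 3 ones (place-value notation) → 3 (decimal)
38 × 3 = 114
Convert XL (Roman numeral) → 40 (decimal)
114 - 40 = 74
74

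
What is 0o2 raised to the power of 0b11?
Convert 0o2 (octal) → 2 (decimal)
Convert 0b11 (binary) → 2 + 1 = 3 (decimal)
Compute 2 ^ 3 = 8
8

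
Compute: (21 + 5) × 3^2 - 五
Convert 3^2 (power) → 9 (decimal)
Convert 五 (Chinese numeral) → 5 (decimal)
Expression in decimal: (21 + 5) × 9 - 5
Parentheses first: 21 + 5 = 26
Multiply: 26 × 9 = 234
Subtract: 234 - 5 = 229
229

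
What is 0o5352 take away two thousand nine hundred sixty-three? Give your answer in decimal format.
Convert 0o5352 (octal) → 5×512 + 3×64 + 5×8 + 2 = 2794 (decimal)
Convert two thousand nine hundred sixty-three (English words) → 2×1000 + 9×100 + 63 = 2963 (decimal)
Compute 2794 - 2963 = -169
-169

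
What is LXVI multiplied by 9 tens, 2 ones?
Convert LXVI (Roman numeral) → 50 + 10 + 5 + 1 = 66 (decimal)
Convert 9 tens, 2 ones (place-value notation) → 9×10 + 2 = 92 (decimal)
Compute 66 × 92 = 6072
6072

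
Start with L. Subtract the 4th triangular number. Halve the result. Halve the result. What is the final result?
Convert L (Roman numeral) → 50 (decimal)
Start: 50
Convert the 4th triangular number (triangular index) → 4×5/2 = 10 (decimal)
50 - 10 = 40
40 ÷ 2 = 20
20 ÷ 2 = 10
10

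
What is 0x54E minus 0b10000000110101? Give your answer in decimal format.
Convert 0x54E (hexadecimal) → 5×256 + 4×16 + 14 = 1358 (decimal)
Convert 0b10000000110101 (binary) → 8192 + 32 + 16 + 4 + 1 = 8245 (decimal)
Compute 1358 - 8245 = -6887
-6887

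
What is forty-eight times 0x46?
Convert forty-eight (English words) → 48 (decimal)
Convert 0x46 (hexadecimal) → 4×16 + 6 = 70 (decimal)
Compute 48 × 70 = 3360
3360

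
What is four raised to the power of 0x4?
Convert four (English words) → 4 (decimal)
Convert 0x4 (hexadecimal) → 4 (decimal)
Compute 4 ^ 4 = 256
256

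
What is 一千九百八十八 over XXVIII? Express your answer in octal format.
Convert 一千九百八十八 (Chinese numeral) → 1×1000 + 9×100 + 8×10 + 8 = 1988 (decimal)
Convert XXVIII (Roman numeral) → 10 + 10 + 5 + 1 + 1 + 1 = 28 (decimal)
Compute 1988 ÷ 28 = 71
Convert 71 (decimal) → 71 = 1×64 + 7 → 0o107 (octal)
0o107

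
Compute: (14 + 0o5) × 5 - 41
Convert 0o5 (octal) → 5 (decimal)
Expression in decimal: (14 + 5) × 5 - 41
Parentheses first: 14 + 5 = 19
Multiply: 19 × 5 = 95
Subtract: 95 - 41 = 54
54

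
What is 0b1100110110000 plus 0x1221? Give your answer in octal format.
Convert 0b1100110110000 (binary) → 4096 + 2048 + 256 + 128 + 32 + 16 = 6576 (decimal)
Convert 0x1221 (hexadecimal) → 1×4096 + 2×256 + 2×16 + 1 = 4641 (decimal)
Compute 6576 + 4641 = 11217
Convert 11217 (decimal) → 11217 = 2×4096 + 5×512 + 7×64 + 2×8 + 1 → 0o25721 (octal)
0o25721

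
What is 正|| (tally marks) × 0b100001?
Convert 正|| (tally marks) → 5 + 2 = 7 (decimal)
Convert 0b100001 (binary) → 32 + 1 = 33 (decimal)
Compute 7 × 33 = 231
231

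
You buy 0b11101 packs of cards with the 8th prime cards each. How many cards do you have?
Convert the 8th prime (prime index) → 19 (decimal)
Convert 0b11101 (binary) → 16 + 8 + 4 + 1 = 29 (decimal)
Compute 19 × 29 = 551
551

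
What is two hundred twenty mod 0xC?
Convert two hundred twenty (English words) → 2×100 + 20 = 220 (decimal)
Convert 0xC (hexadecimal) → 12 (decimal)
Compute 220 mod 12 = 4
4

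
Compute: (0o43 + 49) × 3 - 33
Convert 0o43 (octal) → 4×8 + 3 = 35 (decimal)
Expression in decimal: (35 + 49) × 3 - 33
Parentheses first: 35 + 49 = 84
Multiply: 84 × 3 = 252
Subtract: 252 - 33 = 219
219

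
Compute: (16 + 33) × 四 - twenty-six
Convert 四 (Chinese numeral) → 4 (decimal)
Convert twenty-six (English words) → 26 (decimal)
Expression in decimal: (16 + 33) × 4 - 26
Parentheses first: 16 + 33 = 49
Multiply: 49 × 4 = 196
Subtract: 196 - 26 = 170
170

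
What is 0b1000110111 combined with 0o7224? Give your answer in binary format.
Convert 0b1000110111 (binary) → 512 + 32 + 16 + 4 + 2 + 1 = 567 (decimal)
Convert 0o7224 (octal) → 7×512 + 2×64 + 2×8 + 4 = 3732 (decimal)
Compute 567 + 3732 = 4299
Convert 4299 (decimal) → 4299 = 4096 + 128 + 64 + 8 + 2 + 1 → 0b1000011001011 (binary)
0b1000011001011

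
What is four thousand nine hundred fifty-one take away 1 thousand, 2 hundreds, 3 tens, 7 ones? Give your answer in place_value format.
Convert four thousand nine hundred fifty-one (English words) → 4×1000 + 9×100 + 51 = 4951 (decimal)
Convert 1 thousand, 2 hundreds, 3 tens, 7 ones (place-value notation) → 1×1000 + 2×100 + 3×10 + 7 = 1237 (decimal)
Compute 4951 - 1237 = 3714
Convert 3714 (decimal) → 3714 = 3×1000 + 7×100 + 1×10 + 4 → 3 thousands, 7 hundreds, 1 ten, 4 ones (place-value notation)
3 thousands, 7 hundreds, 1 ten, 4 ones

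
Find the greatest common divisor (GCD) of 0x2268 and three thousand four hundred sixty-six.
Convert 0x2268 (hexadecimal) → 2×4096 + 2×256 + 6×16 + 8 = 8808 (decimal)
Convert three thousand four hundred sixty-six (English words) → 3×1000 + 4×100 + 66 = 3466 (decimal)
Compute gcd(8808, 3466) = 2
2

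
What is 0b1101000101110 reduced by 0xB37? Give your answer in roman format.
Convert 0b1101000101110 (binary) → 4096 + 2048 + 512 + 32 + 8 + 4 + 2 = 6702 (decimal)
Convert 0xB37 (hexadecimal) → 11×256 + 3×16 + 7 = 2871 (decimal)
Compute 6702 - 2871 = 3831
Convert 3831 (decimal) → 3831 = 1000 + 1000 + 1000 + 500 + 100 + 100 + 100 + 10 + 10 + 10 + 1 → MMMDCCCXXXI (Roman numeral)
MMMDCCCXXXI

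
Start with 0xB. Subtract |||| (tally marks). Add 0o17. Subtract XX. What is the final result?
Convert 0xB (hexadecimal) → 11 (decimal)
Start: 11
Convert |||| (tally marks) → 4 (decimal)
11 - 4 = 7
Convert 0o17 (octal) → 1×8 + 7 = 15 (decimal)
7 + 15 = 22
Convert XX (Roman numeral) → 10 + 10 = 20 (decimal)
22 - 20 = 2
2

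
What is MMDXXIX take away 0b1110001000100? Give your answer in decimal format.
Convert MMDXXIX (Roman numeral) → 1000 + 1000 + 500 + 10 + 10 + 9 = 2529 (decimal)
Convert 0b1110001000100 (binary) → 4096 + 2048 + 1024 + 64 + 4 = 7236 (decimal)
Compute 2529 - 7236 = -4707
-4707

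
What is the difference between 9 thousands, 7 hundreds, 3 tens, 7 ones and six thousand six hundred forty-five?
Convert 9 thousands, 7 hundreds, 3 tens, 7 ones (place-value notation) → 9×1000 + 7×100 + 3×10 + 7 = 9737 (decimal)
Convert six thousand six hundred forty-five (English words) → 6×1000 + 6×100 + 45 = 6645 (decimal)
Difference: |9737 - 6645| = 3092
3092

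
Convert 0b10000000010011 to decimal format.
Convert 0b10000000010011 (binary) → 8192 + 16 + 2 + 1 = 8211 (decimal)
8211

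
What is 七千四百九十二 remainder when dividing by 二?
Convert 七千四百九十二 (Chinese numeral) → 7×1000 + 4×100 + 9×10 + 2 = 7492 (decimal)
Convert 二 (Chinese numeral) → 2 (decimal)
Compute 7492 mod 2 = 0
0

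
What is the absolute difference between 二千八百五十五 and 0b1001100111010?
Convert 二千八百五十五 (Chinese numeral) → 2×1000 + 8×100 + 5×10 + 5 = 2855 (decimal)
Convert 0b1001100111010 (binary) → 4096 + 512 + 256 + 32 + 16 + 8 + 2 = 4922 (decimal)
Compute |2855 - 4922| = 2067
2067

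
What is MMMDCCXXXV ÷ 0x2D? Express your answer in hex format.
Convert MMMDCCXXXV (Roman numeral) → 1000 + 1000 + 1000 + 500 + 100 + 100 + 10 + 10 + 10 + 5 = 3735 (decimal)
Convert 0x2D (hexadecimal) → 2×16 + 13 = 45 (decimal)
Compute 3735 ÷ 45 = 83
Convert 83 (decimal) → 83 = 5×16 + 3 → 0x53 (hexadecimal)
0x53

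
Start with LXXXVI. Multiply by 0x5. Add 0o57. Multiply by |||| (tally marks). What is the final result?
Convert LXXXVI (Roman numeral) → 50 + 10 + 10 + 10 + 5 + 1 = 86 (decimal)
Start: 86
Convert 0x5 (hexadecimal) → 5 (decimal)
86 × 5 = 430
Convert 0o57 (octal) → 5×8 + 7 = 47 (decimal)
430 + 47 = 477
Convert |||| (tally marks) → 4 (decimal)
477 × 4 = 1908
1908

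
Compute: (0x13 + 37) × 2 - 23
Convert 0x13 (hexadecimal) → 1×16 + 3 = 19 (decimal)
Expression in decimal: (19 + 37) × 2 - 23
Parentheses first: 19 + 37 = 56
Multiply: 56 × 2 = 112
Subtract: 112 - 23 = 89
89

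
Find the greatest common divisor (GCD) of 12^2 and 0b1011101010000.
Convert 12^2 (power) → 144 (decimal)
Convert 0b1011101010000 (binary) → 4096 + 1024 + 512 + 256 + 64 + 16 = 5968 (decimal)
Compute gcd(144, 5968) = 16
16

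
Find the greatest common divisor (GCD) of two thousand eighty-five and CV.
Convert two thousand eighty-five (English words) → 2×1000 + 85 = 2085 (decimal)
Convert CV (Roman numeral) → 100 + 5 = 105 (decimal)
Compute gcd(2085, 105) = 15
15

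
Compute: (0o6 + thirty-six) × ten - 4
Convert 0o6 (octal) → 6 (decimal)
Convert thirty-six (English words) → 36 (decimal)
Convert ten (English words) → 10 (decimal)
Expression in decimal: (6 + 36) × 10 - 4
Parentheses first: 6 + 36 = 42
Multiply: 42 × 10 = 420
Subtract: 420 - 4 = 416
416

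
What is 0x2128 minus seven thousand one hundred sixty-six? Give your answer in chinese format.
Convert 0x2128 (hexadecimal) → 2×4096 + 1×256 + 2×16 + 8 = 8488 (decimal)
Convert seven thousand one hundred sixty-six (English words) → 7×1000 + 1×100 + 66 = 7166 (decimal)
Compute 8488 - 7166 = 1322
Convert 1322 (decimal) → 1322 = 1×1000 + 3×100 + 2×10 + 2 → 一千三百二十二 (Chinese numeral)
一千三百二十二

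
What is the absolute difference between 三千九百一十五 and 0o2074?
Convert 三千九百一十五 (Chinese numeral) → 3×1000 + 9×100 + 1×10 + 5 = 3915 (decimal)
Convert 0o2074 (octal) → 2×512 + 7×8 + 4 = 1084 (decimal)
Compute |3915 - 1084| = 2831
2831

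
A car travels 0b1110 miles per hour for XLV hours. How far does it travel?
Convert 0b1110 (binary) → 8 + 4 + 2 = 14 (decimal)
Convert XLV (Roman numeral) → 40 + 5 = 45 (decimal)
Compute 14 × 45 = 630
630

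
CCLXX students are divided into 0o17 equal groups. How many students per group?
Convert CCLXX (Roman numeral) → 100 + 100 + 50 + 10 + 10 = 270 (decimal)
Convert 0o17 (octal) → 1×8 + 7 = 15 (decimal)
Compute 270 ÷ 15 = 18
18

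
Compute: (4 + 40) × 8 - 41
Parentheses first: 4 + 40 = 44
Multiply: 44 × 8 = 352
Subtract: 352 - 41 = 311
311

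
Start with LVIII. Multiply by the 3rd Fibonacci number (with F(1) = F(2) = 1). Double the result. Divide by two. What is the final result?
Convert LVIII (Roman numeral) → 50 + 5 + 1 + 1 + 1 = 58 (decimal)
Start: 58
Convert the 3rd Fibonacci number (with F(1) = F(2) = 1) (Fibonacci index) → 1, 1, 2 → 2 (decimal)
58 × 2 = 116
116 × 2 = 232
Convert two (English words) → 2 (decimal)
232 ÷ 2 = 116
116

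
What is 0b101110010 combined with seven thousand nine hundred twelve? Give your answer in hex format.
Convert 0b101110010 (binary) → 256 + 64 + 32 + 16 + 2 = 370 (decimal)
Convert seven thousand nine hundred twelve (English words) → 7×1000 + 9×100 + 12 = 7912 (decimal)
Compute 370 + 7912 = 8282
Convert 8282 (decimal) → 8282 = 2×4096 + 5×16 + 10 → 0x205A (hexadecimal)
0x205A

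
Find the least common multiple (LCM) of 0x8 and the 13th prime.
Convert 0x8 (hexadecimal) → 8 (decimal)
Convert the 13th prime (prime index) → 41 (decimal)
Compute lcm(8, 41) = 328
328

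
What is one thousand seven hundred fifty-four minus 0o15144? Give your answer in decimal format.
Convert one thousand seven hundred fifty-four (English words) → 1×1000 + 7×100 + 54 = 1754 (decimal)
Convert 0o15144 (octal) → 1×4096 + 5×512 + 1×64 + 4×8 + 4 = 6756 (decimal)
Compute 1754 - 6756 = -5002
-5002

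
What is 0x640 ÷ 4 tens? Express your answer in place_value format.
Convert 0x640 (hexadecimal) → 6×256 + 4×16 = 1600 (decimal)
Convert 4 tens (place-value notation) → 4×10 = 40 (decimal)
Compute 1600 ÷ 40 = 40
Convert 40 (decimal) → 40 = 4×10 → 4 tens (place-value notation)
4 tens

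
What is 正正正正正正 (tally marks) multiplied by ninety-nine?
Convert 正正正正正正 (tally marks) → 5 + 5 + 5 + 5 + 5 + 5 = 30 (decimal)
Convert ninety-nine (English words) → 99 (decimal)
Compute 30 × 99 = 2970
2970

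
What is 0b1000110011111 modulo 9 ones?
Convert 0b1000110011111 (binary) → 4096 + 256 + 128 + 16 + 8 + 4 + 2 + 1 = 4511 (decimal)
Convert 9 ones (place-value notation) → 9 (decimal)
Compute 4511 mod 9 = 2
2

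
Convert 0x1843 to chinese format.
Convert 0x1843 (hexadecimal) → 1×4096 + 8×256 + 4×16 + 3 = 6211 (decimal)
Convert 6211 (decimal) → 6211 = 6×1000 + 2×100 + 1×10 + 1 → 六千二百一十一 (Chinese numeral)
六千二百一十一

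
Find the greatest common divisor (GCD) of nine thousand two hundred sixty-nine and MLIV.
Convert nine thousand two hundred sixty-nine (English words) → 9×1000 + 2×100 + 69 = 9269 (decimal)
Convert MLIV (Roman numeral) → 1000 + 50 + 4 = 1054 (decimal)
Compute gcd(9269, 1054) = 31
31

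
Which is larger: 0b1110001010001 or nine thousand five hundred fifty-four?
Convert 0b1110001010001 (binary) → 4096 + 2048 + 1024 + 64 + 16 + 1 = 7249 (decimal)
Convert nine thousand five hundred fifty-four (English words) → 9×1000 + 5×100 + 54 = 9554 (decimal)
Compare 7249 vs 9554: larger = 9554
9554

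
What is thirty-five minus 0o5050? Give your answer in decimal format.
Convert thirty-five (English words) → 35 (decimal)
Convert 0o5050 (octal) → 5×512 + 5×8 = 2600 (decimal)
Compute 35 - 2600 = -2565
-2565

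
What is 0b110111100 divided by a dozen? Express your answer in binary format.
Convert 0b110111100 (binary) → 256 + 128 + 32 + 16 + 8 + 4 = 444 (decimal)
Convert a dozen (colloquial) → 12 (decimal)
Compute 444 ÷ 12 = 37
Convert 37 (decimal) → 37 = 32 + 4 + 1 → 0b100101 (binary)
0b100101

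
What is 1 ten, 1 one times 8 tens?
Convert 1 ten, 1 one (place-value notation) → 1×10 + 1 = 11 (decimal)
Convert 8 tens (place-value notation) → 8×10 = 80 (decimal)
Compute 11 × 80 = 880
880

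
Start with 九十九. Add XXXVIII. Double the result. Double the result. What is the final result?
Convert 九十九 (Chinese numeral) → 9×10 + 9 = 99 (decimal)
Start: 99
Convert XXXVIII (Roman numeral) → 10 + 10 + 10 + 5 + 1 + 1 + 1 = 38 (decimal)
99 + 38 = 137
137 × 2 = 274
274 × 2 = 548
548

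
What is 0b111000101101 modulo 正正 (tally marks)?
Convert 0b111000101101 (binary) → 2048 + 1024 + 512 + 32 + 8 + 4 + 1 = 3629 (decimal)
Convert 正正 (tally marks) → 5 + 5 = 10 (decimal)
Compute 3629 mod 10 = 9
9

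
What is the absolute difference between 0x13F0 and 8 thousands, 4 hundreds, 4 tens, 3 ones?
Convert 0x13F0 (hexadecimal) → 1×4096 + 3×256 + 15×16 = 5104 (decimal)
Convert 8 thousands, 4 hundreds, 4 tens, 3 ones (place-value notation) → 8×1000 + 4×100 + 4×10 + 3 = 8443 (decimal)
Compute |5104 - 8443| = 3339
3339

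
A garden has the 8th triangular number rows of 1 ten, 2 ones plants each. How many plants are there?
Convert 1 ten, 2 ones (place-value notation) → 1×10 + 2 = 12 (decimal)
Convert the 8th triangular number (triangular index) → 8×9/2 = 36 (decimal)
Compute 12 × 36 = 432
432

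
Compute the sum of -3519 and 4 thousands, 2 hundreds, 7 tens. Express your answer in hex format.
Convert 4 thousands, 2 hundreds, 7 tens (place-value notation) → 4×1000 + 2×100 + 7×10 = 4270 (decimal)
Compute -3519 + 4270 = 751
Convert 751 (decimal) → 751 = 2×256 + 14×16 + 15 → 0x2EF (hexadecimal)
0x2EF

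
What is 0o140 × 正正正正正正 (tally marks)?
Convert 0o140 (octal) → 1×64 + 4×8 = 96 (decimal)
Convert 正正正正正正 (tally marks) → 5 + 5 + 5 + 5 + 5 + 5 = 30 (decimal)
Compute 96 × 30 = 2880
2880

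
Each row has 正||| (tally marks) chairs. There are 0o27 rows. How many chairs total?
Convert 正||| (tally marks) → 5 + 3 = 8 (decimal)
Convert 0o27 (octal) → 2×8 + 7 = 23 (decimal)
Compute 8 × 23 = 184
184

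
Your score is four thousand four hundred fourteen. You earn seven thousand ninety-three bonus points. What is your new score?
Convert four thousand four hundred fourteen (English words) → 4×1000 + 4×100 + 14 = 4414 (decimal)
Convert seven thousand ninety-three (English words) → 7×1000 + 93 = 7093 (decimal)
Compute 4414 + 7093 = 11507
11507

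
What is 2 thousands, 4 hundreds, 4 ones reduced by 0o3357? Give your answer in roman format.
Convert 2 thousands, 4 hundreds, 4 ones (place-value notation) → 2×1000 + 4×100 + 4 = 2404 (decimal)
Convert 0o3357 (octal) → 3×512 + 3×64 + 5×8 + 7 = 1775 (decimal)
Compute 2404 - 1775 = 629
Convert 629 (decimal) → 629 = 500 + 100 + 10 + 10 + 9 → DCXXIX (Roman numeral)
DCXXIX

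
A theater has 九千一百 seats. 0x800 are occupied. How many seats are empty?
Convert 九千一百 (Chinese numeral) → 9×1000 + 1×100 = 9100 (decimal)
Convert 0x800 (hexadecimal) → 8×256 = 2048 (decimal)
Compute 9100 - 2048 = 7052
7052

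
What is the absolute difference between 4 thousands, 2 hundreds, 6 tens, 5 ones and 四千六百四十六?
Convert 4 thousands, 2 hundreds, 6 tens, 5 ones (place-value notation) → 4×1000 + 2×100 + 6×10 + 5 = 4265 (decimal)
Convert 四千六百四十六 (Chinese numeral) → 4×1000 + 6×100 + 4×10 + 6 = 4646 (decimal)
Compute |4265 - 4646| = 381
381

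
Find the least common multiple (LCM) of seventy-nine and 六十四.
Convert seventy-nine (English words) → 79 (decimal)
Convert 六十四 (Chinese numeral) → 6×10 + 4 = 64 (decimal)
Compute lcm(79, 64) = 5056
5056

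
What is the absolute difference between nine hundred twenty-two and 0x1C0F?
Convert nine hundred twenty-two (English words) → 9×100 + 22 = 922 (decimal)
Convert 0x1C0F (hexadecimal) → 1×4096 + 12×256 + 15 = 7183 (decimal)
Compute |922 - 7183| = 6261
6261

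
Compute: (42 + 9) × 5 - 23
Parentheses first: 42 + 9 = 51
Multiply: 51 × 5 = 255
Subtract: 255 - 23 = 232
232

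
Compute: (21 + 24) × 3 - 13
Parentheses first: 21 + 24 = 45
Multiply: 45 × 3 = 135
Subtract: 135 - 13 = 122
122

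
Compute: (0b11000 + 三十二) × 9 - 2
Convert 0b11000 (binary) → 16 + 8 = 24 (decimal)
Convert 三十二 (Chinese numeral) → 3×10 + 2 = 32 (decimal)
Expression in decimal: (24 + 32) × 9 - 2
Parentheses first: 24 + 32 = 56
Multiply: 56 × 9 = 504
Subtract: 504 - 2 = 502
502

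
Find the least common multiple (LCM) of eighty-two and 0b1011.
Convert eighty-two (English words) → 82 (decimal)
Convert 0b1011 (binary) → 8 + 2 + 1 = 11 (decimal)
Compute lcm(82, 11) = 902
902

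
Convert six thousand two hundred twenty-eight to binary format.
Convert six thousand two hundred twenty-eight (English words) → 6×1000 + 2×100 + 28 = 6228 (decimal)
Convert 6228 (decimal) → 6228 = 4096 + 2048 + 64 + 16 + 4 → 0b1100001010100 (binary)
0b1100001010100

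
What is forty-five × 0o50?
Convert forty-five (English words) → 45 (decimal)
Convert 0o50 (octal) → 5×8 = 40 (decimal)
Compute 45 × 40 = 1800
1800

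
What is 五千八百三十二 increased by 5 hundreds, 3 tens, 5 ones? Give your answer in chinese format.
Convert 五千八百三十二 (Chinese numeral) → 5×1000 + 8×100 + 3×10 + 2 = 5832 (decimal)
Convert 5 hundreds, 3 tens, 5 ones (place-value notation) → 5×100 + 3×10 + 5 = 535 (decimal)
Compute 5832 + 535 = 6367
Convert 6367 (decimal) → 6367 = 6×1000 + 3×100 + 6×10 + 7 → 六千三百六十七 (Chinese numeral)
六千三百六十七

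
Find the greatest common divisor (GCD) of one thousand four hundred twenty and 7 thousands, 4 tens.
Convert one thousand four hundred twenty (English words) → 1×1000 + 4×100 + 20 = 1420 (decimal)
Convert 7 thousands, 4 tens (place-value notation) → 7×1000 + 4×10 = 7040 (decimal)
Compute gcd(1420, 7040) = 20
20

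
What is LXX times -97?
Convert LXX (Roman numeral) → 50 + 10 + 10 = 70 (decimal)
Compute 70 × -97 = -6790
-6790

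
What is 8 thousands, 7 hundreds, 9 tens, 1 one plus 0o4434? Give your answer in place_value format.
Convert 8 thousands, 7 hundreds, 9 tens, 1 one (place-value notation) → 8×1000 + 7×100 + 9×10 + 1 = 8791 (decimal)
Convert 0o4434 (octal) → 4×512 + 4×64 + 3×8 + 4 = 2332 (decimal)
Compute 8791 + 2332 = 11123
Convert 11123 (decimal) → 11123 = 11×1000 + 1×100 + 2×10 + 3 → 11 thousands, 1 hundred, 2 tens, 3 ones (place-value notation)
11 thousands, 1 hundred, 2 tens, 3 ones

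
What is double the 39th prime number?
The 39th prime number = 167
Compute 167 × 2 = 334
334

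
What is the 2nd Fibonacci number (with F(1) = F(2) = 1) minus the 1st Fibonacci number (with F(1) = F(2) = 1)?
The 2nd Fibonacci number (with F(1) = F(2) = 1) = 1
Convert the 1st Fibonacci number (with F(1) = F(2) = 1) (Fibonacci index) → 1 (decimal)
Compute 1 - 1 = 0
0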